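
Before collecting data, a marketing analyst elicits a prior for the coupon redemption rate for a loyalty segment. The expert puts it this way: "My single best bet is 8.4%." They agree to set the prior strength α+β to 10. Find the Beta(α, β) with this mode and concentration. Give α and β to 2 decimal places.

For α,β > 1 the Beta mode is (α−1)/(α+β−2). With α+β = 10, the mode is (α−1)/8.
Set (α−1)/8 = 0.084 → α = 1 + 0.084·8 = 1.67.
β = 10 − α = 8.33.

α = 1.67, β = 8.33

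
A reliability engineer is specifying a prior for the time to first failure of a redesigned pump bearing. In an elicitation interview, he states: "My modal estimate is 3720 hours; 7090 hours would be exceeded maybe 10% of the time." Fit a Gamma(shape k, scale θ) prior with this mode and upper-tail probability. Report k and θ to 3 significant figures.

Gamma(k,θ) with k>1 has mode (k−1)θ, so θ = 3720/(k−1).
Need P(X < 7090) = 0.9 with θ tied to k this way. Start at k = 2, θ = 3720: P(X<7090) ≈ 0.568.
Too low — raise k to concentrate. Iterating converges to k ≈ 5.6.
Then θ = 3720/(5.6−1) ≈ 809.

k ≈ 5.6, θ ≈ 809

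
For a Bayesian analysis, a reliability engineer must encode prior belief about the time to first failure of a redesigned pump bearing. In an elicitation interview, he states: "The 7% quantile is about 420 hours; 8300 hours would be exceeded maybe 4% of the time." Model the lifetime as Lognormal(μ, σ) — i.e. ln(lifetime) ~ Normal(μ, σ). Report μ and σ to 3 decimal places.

If T ~ Lognormal(μ,σ) then ln T ~ Normal(μ,σ), so the p-quantile of ln T is μ + z_p·σ.
ln(420) = 6.04 and ln(8300) = 9.024; z_{0.07} = -1.476, z_{0.96} = 1.751.
σ = (9.024 − 6.04)/(1.751 − (-1.476)) = 0.925.
μ = 6.04 − (-1.476)·0.925 = 7.405.

μ ≈ 7.405, σ ≈ 0.925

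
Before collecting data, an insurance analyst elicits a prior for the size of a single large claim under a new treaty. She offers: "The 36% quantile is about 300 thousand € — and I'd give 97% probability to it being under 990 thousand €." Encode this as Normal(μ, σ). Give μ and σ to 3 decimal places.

The p-quantile of Normal(μ,σ) is μ + z_p·σ, with z_{0.36} = -0.3585 and z_{0.97} = 1.881.
Eliminate σ: μ = (z₂·x₁ − z₁·x₂)/(z₂ − z₁) = (1.881·300 − (-0.3585)·990)/2.239 = 410.455.
Then σ = (x₂ − x₁)/(z₂ − z₁) = (990 − 300)/2.239 = 308.139.

μ = 410.455, σ = 308.139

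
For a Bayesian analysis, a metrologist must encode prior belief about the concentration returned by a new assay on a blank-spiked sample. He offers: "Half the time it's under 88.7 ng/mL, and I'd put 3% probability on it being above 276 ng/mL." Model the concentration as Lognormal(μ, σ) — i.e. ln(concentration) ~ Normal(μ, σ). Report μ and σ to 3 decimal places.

μ ≈ 4.485, σ ≈ 0.604

If T ~ Lognormal(μ,σ) then ln T ~ Normal(μ,σ), so the p-quantile of ln T is μ + z_p·σ.
ln(88.7) = 4.485 and ln(276) = 5.62; z_{0.5} = 0, z_{0.97} = 1.881.
σ = (5.62 − 4.485)/(1.881 − (0)) = 0.604.
μ = 4.485 − (0)·0.604 = 4.485.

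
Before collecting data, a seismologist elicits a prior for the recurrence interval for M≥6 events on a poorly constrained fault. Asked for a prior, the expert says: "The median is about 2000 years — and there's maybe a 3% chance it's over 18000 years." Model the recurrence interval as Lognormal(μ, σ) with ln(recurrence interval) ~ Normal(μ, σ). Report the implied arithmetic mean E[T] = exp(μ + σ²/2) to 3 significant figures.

If T ~ Lognormal(μ,σ) then ln T ~ Normal(μ,σ), so the p-quantile of ln T is μ + z_p·σ.
ln(2000) = 7.601 and ln(18000) = 9.798; z_{0.5} = 0, z_{0.97} = 1.881.
σ = (9.798 − 7.601)/(1.881 − (0)) = 1.168.
μ = 7.601 − (0)·1.168 = 7.601.
E[T] = exp(μ + σ²/2) = exp(7.601 + 0.6824) = 3960 years.

E[T] ≈ 3960 years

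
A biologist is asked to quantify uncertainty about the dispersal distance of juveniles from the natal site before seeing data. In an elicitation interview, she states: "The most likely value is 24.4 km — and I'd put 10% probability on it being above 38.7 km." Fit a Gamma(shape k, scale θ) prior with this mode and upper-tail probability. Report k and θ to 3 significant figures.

Gamma(k,θ) with k>1 has mode (k−1)θ, so θ = 24.4/(k−1).
Need P(X < 38.7) = 0.9 with θ tied to k this way. Start at k = 2, θ = 24.4: P(X<38.7) ≈ 0.471.
Too low — raise k to concentrate. Iterating converges to k ≈ 9.82.
Then θ = 24.4/(9.82−1) ≈ 2.77.

k ≈ 9.82, θ ≈ 2.77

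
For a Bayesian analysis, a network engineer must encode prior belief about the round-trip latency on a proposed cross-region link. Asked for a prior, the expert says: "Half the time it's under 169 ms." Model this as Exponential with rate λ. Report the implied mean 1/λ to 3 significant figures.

Exponential median = ln 2 / λ, so λ = ln 2 / 169.0 = 0.0041.
Mean = 1/λ = 244 ms.

mean ≈ 244 ms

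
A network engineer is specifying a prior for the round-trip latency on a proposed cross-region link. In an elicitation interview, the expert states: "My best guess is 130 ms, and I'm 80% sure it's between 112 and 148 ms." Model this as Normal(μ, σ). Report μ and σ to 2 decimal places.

μ = 130.00, σ = 14.05

A symmetric 80% interval runs μ ± z·σ with z = 1.282.
Half-width = 18, so σ = 18/1.282 = 14.05.
μ is the stated best guess, 130.00.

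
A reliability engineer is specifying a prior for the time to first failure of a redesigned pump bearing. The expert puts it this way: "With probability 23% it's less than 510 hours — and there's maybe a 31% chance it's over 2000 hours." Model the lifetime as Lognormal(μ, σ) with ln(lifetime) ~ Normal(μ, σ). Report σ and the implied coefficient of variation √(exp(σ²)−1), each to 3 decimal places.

σ ≈ 1.107, CV ≈ 1.550

If T ~ Lognormal(μ,σ) then ln T ~ Normal(μ,σ), so the p-quantile of ln T is μ + z_p·σ.
ln(510) = 6.234 and ln(2000) = 7.601; z_{0.23} = -0.7388, z_{0.69} = 0.4959.
σ = (7.601 − 6.234)/(0.4959 − (-0.7388)) = 1.107.
μ = 6.234 − (-0.7388)·1.107 = 7.052.
CV = √(exp(σ²)−1) = √(exp(1.2249)−1) = 1.550.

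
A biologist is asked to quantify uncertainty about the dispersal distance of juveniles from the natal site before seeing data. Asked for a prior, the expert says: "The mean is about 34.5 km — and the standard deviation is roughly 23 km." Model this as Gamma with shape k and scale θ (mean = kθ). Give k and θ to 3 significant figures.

For Gamma(k, scale θ): mean = kθ, variance = kθ², so CV = 1/√k.
CV = SD/mean = 23/34.5 = 0.6667, hence k = 1/CV² = 2.25.
Then θ = mean/k = 34.5/2.25 = 15.3.

k ≈ 2.25, θ ≈ 15.3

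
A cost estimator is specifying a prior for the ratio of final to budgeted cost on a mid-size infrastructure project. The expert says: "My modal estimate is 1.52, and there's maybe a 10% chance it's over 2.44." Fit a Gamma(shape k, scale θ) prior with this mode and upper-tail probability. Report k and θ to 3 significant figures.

Gamma(k,θ) with k>1 has mode (k−1)θ, so θ = 1.52/(k−1).
Need P(X < 2.44) = 0.9 with θ tied to k this way. Start at k = 2, θ = 1.52: P(X<2.44) ≈ 0.477.
Too low — raise k to concentrate. Iterating converges to k ≈ 9.39.
Then θ = 1.52/(9.39−1) ≈ 0.181.

k ≈ 9.39, θ ≈ 0.181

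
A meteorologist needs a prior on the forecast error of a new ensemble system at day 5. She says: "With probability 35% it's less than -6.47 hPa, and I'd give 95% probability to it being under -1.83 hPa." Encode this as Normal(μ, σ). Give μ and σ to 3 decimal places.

μ = -5.589, σ = 2.286

The p-quantile of Normal(μ,σ) is μ + z_p·σ, with z_{0.35} = -0.3853 and z_{0.95} = 1.645.
Eliminate σ: μ = (z₂·x₁ − z₁·x₂)/(z₂ − z₁) = (1.645·-6.47 − (-0.3853)·-1.83)/2.03 = -5.589.
Then σ = (x₂ − x₁)/(z₂ − z₁) = (-1.83 − -6.47)/2.03 = 2.286.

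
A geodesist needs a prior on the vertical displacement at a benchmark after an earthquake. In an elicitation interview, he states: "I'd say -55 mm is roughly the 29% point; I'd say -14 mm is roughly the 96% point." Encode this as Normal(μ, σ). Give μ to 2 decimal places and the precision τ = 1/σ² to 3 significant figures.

The p-quantile of Normal(μ,σ) is μ + z_p·σ, with z_{0.29} = -0.5534 and z_{0.96} = 1.751.
Eliminate σ: μ = (z₂·x₁ − z₁·x₂)/(z₂ − z₁) = (1.751·-55 − (-0.5534)·-14)/2.304 = -45.15.
Then σ = (x₂ − x₁)/(z₂ − z₁) = (-14 − -55)/2.304 = 17.79.
Precision τ = 1/σ² = 1/17.79² = 0.00316.

μ = -45.15, τ = 0.00316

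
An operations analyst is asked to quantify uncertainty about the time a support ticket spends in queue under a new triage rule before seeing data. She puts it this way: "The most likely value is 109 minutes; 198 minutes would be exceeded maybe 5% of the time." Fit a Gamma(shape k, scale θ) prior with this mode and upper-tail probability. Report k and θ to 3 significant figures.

Gamma(k,θ) with k>1 has mode (k−1)θ, so θ = 109/(k−1).
Need P(X < 198) = 0.95 with θ tied to k this way. Start at k = 2, θ = 109: P(X<198) ≈ 0.542.
Too low — raise k to concentrate. Iterating converges to k ≈ 8.82.
Then θ = 109/(8.82−1) ≈ 13.9.

k ≈ 8.82, θ ≈ 13.9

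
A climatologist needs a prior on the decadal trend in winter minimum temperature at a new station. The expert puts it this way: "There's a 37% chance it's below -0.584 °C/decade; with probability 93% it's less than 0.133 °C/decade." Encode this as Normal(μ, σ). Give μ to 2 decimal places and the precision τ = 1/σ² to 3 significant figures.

μ = -0.45, τ = 6.36

The p-quantile of Normal(μ,σ) is μ + z_p·σ, with z_{0.37} = -0.3319 and z_{0.93} = 1.476.
Eliminate σ: μ = (z₂·x₁ − z₁·x₂)/(z₂ − z₁) = (1.476·-0.584 − (-0.3319)·0.133)/1.808 = -0.45.
Then σ = (x₂ − x₁)/(z₂ − z₁) = (0.133 − -0.584)/1.808 = 0.40.
Precision τ = 1/σ² = 1/0.3966² = 6.36.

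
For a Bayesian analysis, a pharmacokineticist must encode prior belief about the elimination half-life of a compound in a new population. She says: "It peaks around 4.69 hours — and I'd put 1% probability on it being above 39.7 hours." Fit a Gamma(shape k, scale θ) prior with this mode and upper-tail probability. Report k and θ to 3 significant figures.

k ≈ 1.72, θ ≈ 6.5

Gamma(k,θ) with k>1 has mode (k−1)θ, so θ = 4.69/(k−1).
Need P(X < 39.7) = 0.99 with θ tied to k this way. Start at k = 2, θ = 4.69: P(X<39.7) ≈ 0.998.
Too high — lower k to spread out. Iterating converges to k ≈ 1.72.
Then θ = 4.69/(1.72−1) ≈ 6.5.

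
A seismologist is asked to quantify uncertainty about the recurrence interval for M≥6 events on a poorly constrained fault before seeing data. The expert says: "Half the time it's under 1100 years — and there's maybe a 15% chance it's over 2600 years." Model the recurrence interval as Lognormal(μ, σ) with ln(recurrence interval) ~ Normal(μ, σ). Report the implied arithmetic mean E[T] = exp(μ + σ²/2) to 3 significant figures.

E[T] ≈ 1550 years

If T ~ Lognormal(μ,σ) then ln T ~ Normal(μ,σ), so the p-quantile of ln T is μ + z_p·σ.
ln(1100) = 7.003 and ln(2600) = 7.863; z_{0.5} = 0, z_{0.85} = 1.036.
σ = (7.863 − 7.003)/(1.036 − (0)) = 0.830.
μ = 7.003 − (0)·0.830 = 7.003.
E[T] = exp(μ + σ²/2) = exp(7.003 + 0.3444) = 1550 years.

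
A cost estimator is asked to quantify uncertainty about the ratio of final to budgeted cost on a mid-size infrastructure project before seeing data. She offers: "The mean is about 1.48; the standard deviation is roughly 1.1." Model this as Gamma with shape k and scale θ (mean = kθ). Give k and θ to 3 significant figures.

k ≈ 1.81, θ ≈ 0.818

For Gamma(k, scale θ): mean = kθ, variance = kθ², so CV = 1/√k.
CV = SD/mean = 1.1/1.48 = 0.7432, hence k = 1/CV² = 1.81.
Then θ = mean/k = 1.48/1.81 = 0.818.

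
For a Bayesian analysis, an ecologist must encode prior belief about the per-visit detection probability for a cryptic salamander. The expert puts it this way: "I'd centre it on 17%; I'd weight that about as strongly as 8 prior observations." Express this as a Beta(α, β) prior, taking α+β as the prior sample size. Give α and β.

α = 1.36, β = 6.64

Under the effective-sample-size interpretation, Beta(α, β) has prior mean α/(α+β) and prior sample size α+β.
So α+β = 8 and α/(α+β) = 0.17, giving α = 0.17·8 = 1.36 and β = 8 − 1.36 = 6.64.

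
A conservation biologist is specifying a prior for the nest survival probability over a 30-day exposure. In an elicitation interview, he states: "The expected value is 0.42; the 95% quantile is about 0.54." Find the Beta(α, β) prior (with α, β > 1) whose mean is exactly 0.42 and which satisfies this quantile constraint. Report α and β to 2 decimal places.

α ≈ 19.50, β ≈ 26.92

With mean 0.42 fixed, write α = 0.42s, β = 0.58s where s = α+β.
Need P(θ < 0.54) = 0.95 under Beta(0.42s, 0.58s). Normal approximation: (q−m)/√(m(1−m)/s) ≈ z_{0.95} = 1.64, so s ≈ 0.42·0.58·(1.64)²/(0.54−0.42)² = 45.8.
At s = 45.8: P(θ<0.54) ≈ 0.949. Adjusting to match 0.95 gives s ≈ 46.42.
So α = 0.42·46.42 ≈ 19.50, β = 0.58·46.42 ≈ 26.92.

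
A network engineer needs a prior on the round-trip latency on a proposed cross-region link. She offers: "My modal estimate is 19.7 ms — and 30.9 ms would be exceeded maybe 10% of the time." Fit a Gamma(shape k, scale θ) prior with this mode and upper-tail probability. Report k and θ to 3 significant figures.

Gamma(k,θ) with k>1 has mode (k−1)θ, so θ = 19.7/(k−1).
Need P(X < 30.9) = 0.9 with θ tied to k this way. Start at k = 2, θ = 19.7: P(X<30.9) ≈ 0.465.
Too low — raise k to concentrate. Iterating converges to k ≈ 10.2.
Then θ = 19.7/(10.2−1) ≈ 2.13.

k ≈ 10.2, θ ≈ 2.13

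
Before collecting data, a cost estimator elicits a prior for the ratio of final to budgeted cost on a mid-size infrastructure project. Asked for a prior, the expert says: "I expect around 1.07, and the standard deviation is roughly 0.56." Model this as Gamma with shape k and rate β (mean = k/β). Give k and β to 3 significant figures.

For Gamma(k, rate β): mean = k/β, variance = k/β², so CV = 1/√k.
CV = SD/mean = 0.56/1.07 = 0.5234, hence k = 1/CV² = 3.65.
Then β = k/mean = 3.65/1.07 = 3.41.

k ≈ 3.65, β ≈ 3.41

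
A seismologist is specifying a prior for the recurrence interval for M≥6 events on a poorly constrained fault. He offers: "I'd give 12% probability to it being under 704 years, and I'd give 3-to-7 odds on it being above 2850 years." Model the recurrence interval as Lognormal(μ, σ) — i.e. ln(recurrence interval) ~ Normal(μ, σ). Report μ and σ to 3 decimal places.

If T ~ Lognormal(μ,σ) then ln T ~ Normal(μ,σ), so the p-quantile of ln T is μ + z_p·σ.
ln(704) = 6.557 and ln(2850) = 7.955; z_{0.12} = -1.175, z_{0.7} = 0.5244.
σ = (7.955 − 6.557)/(0.5244 − (-1.175)) = 0.823.
μ = 6.557 − (-1.175)·0.823 = 7.524.

μ ≈ 7.524, σ ≈ 0.823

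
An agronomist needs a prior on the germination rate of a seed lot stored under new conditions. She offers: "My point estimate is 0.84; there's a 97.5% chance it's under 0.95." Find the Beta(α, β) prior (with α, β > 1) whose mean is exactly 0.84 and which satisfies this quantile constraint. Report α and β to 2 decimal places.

With mean 0.84 fixed, write α = 0.84s, β = 0.16s where s = α+β.
Need P(θ < 0.95) = 0.975 under Beta(0.84s, 0.16s). Normal approximation: (q−m)/√(m(1−m)/s) ≈ z_{0.975} = 1.96, so s ≈ 0.84·0.16·(1.96)²/(0.95−0.84)² = 42.7.
At s = 42.7: P(θ<0.95) ≈ 0.994. Adjusting to match 0.975 gives s ≈ 26.77.
So α = 0.84·26.77 ≈ 22.49, β = 0.16·26.77 ≈ 4.28.

α ≈ 22.49, β ≈ 4.28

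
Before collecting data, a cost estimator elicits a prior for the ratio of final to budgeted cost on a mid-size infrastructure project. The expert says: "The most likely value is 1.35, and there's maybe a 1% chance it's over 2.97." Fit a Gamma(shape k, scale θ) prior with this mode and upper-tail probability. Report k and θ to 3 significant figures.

Gamma(k,θ) with k>1 has mode (k−1)θ, so θ = 1.35/(k−1).
Need P(X < 2.97) = 0.99 with θ tied to k this way. Start at k = 2, θ = 1.35: P(X<2.97) ≈ 0.645.
Too low — raise k to concentrate. Iterating converges to k ≈ 8.76.
Then θ = 1.35/(8.76−1) ≈ 0.174.

k ≈ 8.76, θ ≈ 0.174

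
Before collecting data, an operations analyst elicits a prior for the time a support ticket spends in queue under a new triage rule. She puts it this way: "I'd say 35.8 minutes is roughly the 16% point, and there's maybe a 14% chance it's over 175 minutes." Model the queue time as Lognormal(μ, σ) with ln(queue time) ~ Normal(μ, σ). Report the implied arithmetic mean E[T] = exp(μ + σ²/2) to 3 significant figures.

If T ~ Lognormal(μ,σ) then ln T ~ Normal(μ,σ), so the p-quantile of ln T is μ + z_p·σ.
ln(35.8) = 3.578 and ln(175) = 5.165; z_{0.16} = -0.9945, z_{0.86} = 1.08.
σ = (5.165 − 3.578)/(1.08 − (-0.9945)) = 0.765.
μ = 3.578 − (-0.9945)·0.765 = 4.339.
E[T] = exp(μ + σ²/2) = exp(4.339 + 0.2925) = 103 minutes.

E[T] ≈ 103 minutes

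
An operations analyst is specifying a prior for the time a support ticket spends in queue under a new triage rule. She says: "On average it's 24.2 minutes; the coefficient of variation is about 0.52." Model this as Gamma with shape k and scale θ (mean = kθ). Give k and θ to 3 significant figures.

k ≈ 3.7, θ ≈ 6.54

For Gamma(k, scale θ): mean = kθ, variance = kθ², so CV = 1/√k.
CV = 0.52, hence k = 1/CV² = 3.7.
Then θ = mean/k = 24.2/3.7 = 6.54.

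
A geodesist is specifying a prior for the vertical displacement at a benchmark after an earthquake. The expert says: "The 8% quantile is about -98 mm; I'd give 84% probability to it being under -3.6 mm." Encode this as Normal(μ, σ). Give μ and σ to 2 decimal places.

For Normal(μ,σ), the p-quantile is μ + z_p·σ. Here z_{0.08} = -1.405, z_{0.84} = 0.9945.
So -98 = μ − 1.405σ and -3.6 = μ + 0.9945σ.
Subtracting: σ = (-3.6 − -98)/(0.9945 − (-1.405)) = 39.34.
Then μ = -98 − (-1.405)·39.34 = -42.72.

μ = -42.72, σ = 39.34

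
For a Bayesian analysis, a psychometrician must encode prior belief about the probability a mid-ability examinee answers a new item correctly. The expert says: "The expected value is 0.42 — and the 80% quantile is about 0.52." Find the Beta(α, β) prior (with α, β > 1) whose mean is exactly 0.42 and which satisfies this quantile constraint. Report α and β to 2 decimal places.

With mean 0.42 fixed, write α = 0.42s, β = 0.58s where s = α+β.
Need P(θ < 0.52) = 0.8 under Beta(0.42s, 0.58s). Normal approximation: (q−m)/√(m(1−m)/s) ≈ z_{0.8} = 0.842, so s ≈ 0.42·0.58·(0.842)²/(0.52−0.42)² = 17.3.
At s = 17.3: P(θ<0.52) ≈ 0.801. Adjusting to match 0.8 gives s ≈ 17.07.
So α = 0.42·17.07 ≈ 7.17, β = 0.58·17.07 ≈ 9.90.

α ≈ 7.17, β ≈ 9.90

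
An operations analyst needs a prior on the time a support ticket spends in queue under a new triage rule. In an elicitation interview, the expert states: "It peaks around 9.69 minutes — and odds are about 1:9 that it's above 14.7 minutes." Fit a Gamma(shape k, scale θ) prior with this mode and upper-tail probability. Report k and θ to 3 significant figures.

k ≈ 11.7, θ ≈ 0.903

Gamma(k,θ) with k>1 has mode (k−1)θ, so θ = 9.69/(k−1).
Need P(X < 14.7) = 0.9 with θ tied to k this way. Start at k = 2, θ = 9.69: P(X<14.7) ≈ 0.448.
Too low — raise k to concentrate. Iterating converges to k ≈ 11.7.
Then θ = 9.69/(11.7−1) ≈ 0.903.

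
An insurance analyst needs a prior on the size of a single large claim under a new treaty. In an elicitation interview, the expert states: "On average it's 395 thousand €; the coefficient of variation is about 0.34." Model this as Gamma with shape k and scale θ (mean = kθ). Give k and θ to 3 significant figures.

k ≈ 8.65, θ ≈ 45.7

For Gamma(k, scale θ): mean = kθ, variance = kθ², so CV = 1/√k.
CV = 0.34, hence k = 1/CV² = 8.65.
Then θ = mean/k = 395/8.65 = 45.7.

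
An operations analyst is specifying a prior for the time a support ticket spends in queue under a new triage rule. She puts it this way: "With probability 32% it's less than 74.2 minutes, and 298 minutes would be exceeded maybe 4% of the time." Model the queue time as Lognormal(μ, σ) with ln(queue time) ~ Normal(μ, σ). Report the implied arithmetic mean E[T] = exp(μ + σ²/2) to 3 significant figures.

E[T] ≈ 121 minutes

If T ~ Lognormal(μ,σ) then ln T ~ Normal(μ,σ), so the p-quantile of ln T is μ + z_p·σ.
ln(74.2) = 4.307 and ln(298) = 5.697; z_{0.32} = -0.4677, z_{0.96} = 1.751.
σ = (5.697 − 4.307)/(1.751 − (-0.4677)) = 0.627.
μ = 4.307 − (-0.4677)·0.627 = 4.600.
E[T] = exp(μ + σ²/2) = exp(4.600 + 0.1964) = 121 minutes.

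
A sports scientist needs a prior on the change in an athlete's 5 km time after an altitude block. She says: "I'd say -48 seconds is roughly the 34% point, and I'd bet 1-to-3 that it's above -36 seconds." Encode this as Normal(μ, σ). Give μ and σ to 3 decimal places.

The p-quantile of Normal(μ,σ) is μ + z_p·σ, with z_{0.34} = -0.4125 and z_{0.75} = 0.6745.
Eliminate σ: μ = (z₂·x₁ − z₁·x₂)/(z₂ − z₁) = (0.6745·-48 − (-0.4125)·-36)/1.087 = -43.446.
Then σ = (x₂ − x₁)/(z₂ − z₁) = (-36 − -48)/1.087 = 11.040.

μ = -43.446, σ = 11.040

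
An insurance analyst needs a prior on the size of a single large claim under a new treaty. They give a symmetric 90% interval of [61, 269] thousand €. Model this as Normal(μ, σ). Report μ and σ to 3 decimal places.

μ = 165.000, σ = 63.228

A symmetric 90% interval runs μ ± z·σ with z = 1.645.
Half-width = 104, so σ = 104/1.645 = 63.228.
μ is the interval midpoint, 165.000.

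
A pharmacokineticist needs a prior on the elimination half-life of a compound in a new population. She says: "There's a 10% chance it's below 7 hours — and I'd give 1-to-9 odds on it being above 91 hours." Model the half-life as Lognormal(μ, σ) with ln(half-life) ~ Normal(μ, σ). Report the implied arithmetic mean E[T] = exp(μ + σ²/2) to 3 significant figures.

E[T] ≈ 41.6 hours

If T ~ Lognormal(μ,σ) then ln T ~ Normal(μ,σ), so the p-quantile of ln T is μ + z_p·σ.
ln(7) = 1.946 and ln(91) = 4.511; z_{0.1} = -1.282, z_{0.9} = 1.282.
σ = (4.511 − 1.946)/(1.282 − (-1.282)) = 1.001.
μ = 1.946 − (-1.282)·1.001 = 3.228.
E[T] = exp(μ + σ²/2) = exp(3.228 + 0.5007) = 41.6 hours.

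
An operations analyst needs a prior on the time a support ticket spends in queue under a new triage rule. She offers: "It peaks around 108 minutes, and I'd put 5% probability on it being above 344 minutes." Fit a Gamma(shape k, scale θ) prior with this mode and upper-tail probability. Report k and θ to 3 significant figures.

Gamma(k,θ) with k>1 has mode (k−1)θ, so θ = 108/(k−1).
Need P(X < 344) = 0.95 with θ tied to k this way. Start at k = 2, θ = 108: P(X<344) ≈ 0.827.
Too low — raise k to concentrate. Iterating converges to k ≈ 2.96.
Then θ = 108/(2.96−1) ≈ 55.2.

k ≈ 2.96, θ ≈ 55.2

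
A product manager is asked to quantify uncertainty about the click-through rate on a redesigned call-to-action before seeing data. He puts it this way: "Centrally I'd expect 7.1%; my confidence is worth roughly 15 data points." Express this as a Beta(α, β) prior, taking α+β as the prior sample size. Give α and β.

Under the effective-sample-size interpretation, Beta(α, β) has prior mean α/(α+β) and prior sample size α+β.
So α+β = 15 and α/(α+β) = 0.071, giving α = 0.071·15 = 1.065 and β = 15 − 1.065 = 13.935.

α = 1.065, β = 13.935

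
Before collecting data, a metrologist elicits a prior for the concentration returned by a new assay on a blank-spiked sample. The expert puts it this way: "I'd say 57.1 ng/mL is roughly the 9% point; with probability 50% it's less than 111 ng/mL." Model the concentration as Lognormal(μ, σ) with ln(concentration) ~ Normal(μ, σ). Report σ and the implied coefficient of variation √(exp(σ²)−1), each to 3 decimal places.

σ ≈ 0.496, CV ≈ 0.528

If T ~ Lognormal(μ,σ) then ln T ~ Normal(μ,σ), so the p-quantile of ln T is μ + z_p·σ.
ln(57.1) = 4.045 and ln(111) = 4.71; z_{0.09} = -1.341, z_{0.5} = 0.
σ = (4.71 − 4.045)/(0 − (-1.341)) = 0.496.
μ = 4.045 − (-1.341)·0.496 = 4.710.
CV = √(exp(σ²)−1) = √(exp(0.2458)−1) = 0.528.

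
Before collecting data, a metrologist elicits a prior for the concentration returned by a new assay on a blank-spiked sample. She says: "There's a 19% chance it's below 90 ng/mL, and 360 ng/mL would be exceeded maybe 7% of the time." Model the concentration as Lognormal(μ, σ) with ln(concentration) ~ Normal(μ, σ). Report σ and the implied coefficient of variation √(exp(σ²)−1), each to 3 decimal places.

If T ~ Lognormal(μ,σ) then ln T ~ Normal(μ,σ), so the p-quantile of ln T is μ + z_p·σ.
ln(90) = 4.5 and ln(360) = 5.886; z_{0.19} = -0.8779, z_{0.93} = 1.476.
σ = (5.886 − 4.5)/(1.476 − (-0.8779)) = 0.589.
μ = 4.5 − (-0.8779)·0.589 = 5.017.
CV = √(exp(σ²)−1) = √(exp(0.3469)−1) = 0.644.

σ ≈ 0.589, CV ≈ 0.644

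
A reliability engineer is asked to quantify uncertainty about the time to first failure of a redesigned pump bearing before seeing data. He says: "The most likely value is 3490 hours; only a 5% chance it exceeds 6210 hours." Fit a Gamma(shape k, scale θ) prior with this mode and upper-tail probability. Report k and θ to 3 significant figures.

Gamma(k,θ) with k>1 has mode (k−1)θ, so θ = 3490/(k−1).
Need P(X < 6210) = 0.95 with θ tied to k this way. Start at k = 2, θ = 3490: P(X<6210) ≈ 0.531.
Too low — raise k to concentrate. Iterating converges to k ≈ 9.4.
Then θ = 3490/(9.4−1) ≈ 416.

k ≈ 9.4, θ ≈ 416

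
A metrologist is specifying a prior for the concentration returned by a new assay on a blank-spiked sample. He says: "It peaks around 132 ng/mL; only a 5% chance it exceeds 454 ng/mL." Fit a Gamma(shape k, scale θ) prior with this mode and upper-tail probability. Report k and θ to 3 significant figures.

k ≈ 2.7, θ ≈ 77.8

Gamma(k,θ) with k>1 has mode (k−1)θ, so θ = 132/(k−1).
Need P(X < 454) = 0.95 with θ tied to k this way. Start at k = 2, θ = 132: P(X<454) ≈ 0.858.
Too low — raise k to concentrate. Iterating converges to k ≈ 2.7.
Then θ = 132/(2.7−1) ≈ 77.8.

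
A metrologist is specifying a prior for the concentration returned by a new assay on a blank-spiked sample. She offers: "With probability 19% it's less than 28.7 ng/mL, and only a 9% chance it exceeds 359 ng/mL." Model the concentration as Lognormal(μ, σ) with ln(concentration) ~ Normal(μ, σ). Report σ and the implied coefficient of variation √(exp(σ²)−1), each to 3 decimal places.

σ ≈ 1.139, CV ≈ 1.630

If T ~ Lognormal(μ,σ) then ln T ~ Normal(μ,σ), so the p-quantile of ln T is μ + z_p·σ.
ln(28.7) = 3.357 and ln(359) = 5.883; z_{0.19} = -0.8779, z_{0.91} = 1.341.
σ = (5.883 − 3.357)/(1.341 − (-0.8779)) = 1.139.
μ = 3.357 − (-0.8779)·1.139 = 4.357.
CV = √(exp(σ²)−1) = √(exp(1.2967)−1) = 1.630.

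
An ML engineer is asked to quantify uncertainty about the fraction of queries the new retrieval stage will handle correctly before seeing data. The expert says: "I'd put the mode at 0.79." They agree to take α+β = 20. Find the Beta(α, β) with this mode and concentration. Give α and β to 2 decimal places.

α = 15.22, β = 4.78

For α,β > 1 the Beta mode is (α−1)/(α+β−2). With α+β = 20, the mode is (α−1)/18.
Set (α−1)/18 = 0.79 → α = 1 + 0.79·18 = 15.22.
β = 20 − α = 4.78.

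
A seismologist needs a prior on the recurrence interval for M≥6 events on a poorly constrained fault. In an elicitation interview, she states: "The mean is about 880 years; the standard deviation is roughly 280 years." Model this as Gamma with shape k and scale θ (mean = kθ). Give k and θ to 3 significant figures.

For Gamma(k, scale θ): mean = kθ, variance = kθ², so CV = 1/√k.
CV = SD/mean = 280/880 = 0.3182, hence k = 1/CV² = 9.88.
Then θ = mean/k = 880/9.88 = 89.1.

k ≈ 9.88, θ ≈ 89.1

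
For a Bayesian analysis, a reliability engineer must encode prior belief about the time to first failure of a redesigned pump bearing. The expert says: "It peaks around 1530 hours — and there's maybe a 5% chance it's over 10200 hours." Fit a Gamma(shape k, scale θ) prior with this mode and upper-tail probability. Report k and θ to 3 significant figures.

k ≈ 1.62, θ ≈ 2480

Gamma(k,θ) with k>1 has mode (k−1)θ, so θ = 1530/(k−1).
Need P(X < 10200) = 0.95 with θ tied to k this way. Start at k = 2, θ = 1530: P(X<10200) ≈ 0.990.
Too high — lower k to spread out. Iterating converges to k ≈ 1.62.
Then θ = 1530/(1.62−1) ≈ 2480.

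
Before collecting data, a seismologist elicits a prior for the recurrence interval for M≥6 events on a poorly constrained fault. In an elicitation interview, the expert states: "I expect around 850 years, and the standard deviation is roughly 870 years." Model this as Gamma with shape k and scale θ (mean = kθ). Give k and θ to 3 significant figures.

For Gamma(k, scale θ): mean = kθ, variance = kθ², so CV = 1/√k.
CV = SD/mean = 870/850 = 1.024, hence k = 1/CV² = 0.955.
Then θ = mean/k = 850/0.955 = 890.

k ≈ 0.955, θ ≈ 890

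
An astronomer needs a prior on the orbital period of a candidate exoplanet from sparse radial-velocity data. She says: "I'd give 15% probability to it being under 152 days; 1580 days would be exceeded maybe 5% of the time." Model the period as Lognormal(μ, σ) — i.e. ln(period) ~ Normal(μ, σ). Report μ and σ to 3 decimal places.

If T ~ Lognormal(μ,σ) then ln T ~ Normal(μ,σ), so the p-quantile of ln T is μ + z_p·σ.
ln(152) = 5.024 and ln(1580) = 7.365; z_{0.15} = -1.036, z_{0.95} = 1.645.
σ = (7.365 − 5.024)/(1.645 − (-1.036)) = 0.873.
μ = 5.024 − (-1.036)·0.873 = 5.929.

μ ≈ 5.929, σ ≈ 0.873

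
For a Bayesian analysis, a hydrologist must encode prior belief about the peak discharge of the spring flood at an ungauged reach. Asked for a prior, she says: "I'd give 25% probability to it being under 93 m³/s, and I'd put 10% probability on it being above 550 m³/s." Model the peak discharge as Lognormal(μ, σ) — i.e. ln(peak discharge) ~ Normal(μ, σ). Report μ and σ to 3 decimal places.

If T ~ Lognormal(μ,σ) then ln T ~ Normal(μ,σ), so the p-quantile of ln T is μ + z_p·σ.
ln(93) = 4.533 and ln(550) = 6.31; z_{0.25} = -0.6745, z_{0.9} = 1.282.
σ = (6.31 − 4.533)/(1.282 − (-0.6745)) = 0.909.
μ = 4.533 − (-0.6745)·0.909 = 5.145.

μ ≈ 5.145, σ ≈ 0.909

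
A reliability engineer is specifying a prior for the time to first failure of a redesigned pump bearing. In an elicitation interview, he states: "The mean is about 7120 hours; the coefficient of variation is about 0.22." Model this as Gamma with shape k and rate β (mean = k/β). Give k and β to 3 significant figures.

k ≈ 20.7, β ≈ 0.0029

For Gamma(k, rate β): mean = k/β, variance = k/β², so CV = 1/√k.
CV = 0.22, hence k = 1/CV² = 20.7.
Then β = k/mean = 20.7/7120 = 0.0029.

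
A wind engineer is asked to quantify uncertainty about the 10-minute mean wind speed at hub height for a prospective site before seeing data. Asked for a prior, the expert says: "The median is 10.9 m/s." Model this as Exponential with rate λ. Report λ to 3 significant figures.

λ ≈ 0.0636

Exponential median = ln 2 / λ, so λ = ln 2 / 10.9 = 0.0636.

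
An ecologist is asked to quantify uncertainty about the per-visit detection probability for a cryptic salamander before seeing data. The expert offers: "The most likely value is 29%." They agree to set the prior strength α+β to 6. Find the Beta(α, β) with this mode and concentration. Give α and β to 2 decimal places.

For α,β > 1 the Beta mode is (α−1)/(α+β−2). With α+β = 6, the mode is (α−1)/4.
Set (α−1)/4 = 0.29 → α = 1 + 0.29·4 = 2.16.
β = 6 − α = 3.84.

α = 2.16, β = 3.84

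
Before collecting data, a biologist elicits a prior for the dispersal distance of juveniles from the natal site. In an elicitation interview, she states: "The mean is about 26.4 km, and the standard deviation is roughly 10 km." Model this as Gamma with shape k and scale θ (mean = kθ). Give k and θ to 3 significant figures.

k ≈ 6.97, θ ≈ 3.79

For Gamma(k, scale θ): mean = kθ, variance = kθ², so CV = 1/√k.
CV = SD/mean = 10/26.4 = 0.3788, hence k = 1/CV² = 6.97.
Then θ = mean/k = 26.4/6.97 = 3.79.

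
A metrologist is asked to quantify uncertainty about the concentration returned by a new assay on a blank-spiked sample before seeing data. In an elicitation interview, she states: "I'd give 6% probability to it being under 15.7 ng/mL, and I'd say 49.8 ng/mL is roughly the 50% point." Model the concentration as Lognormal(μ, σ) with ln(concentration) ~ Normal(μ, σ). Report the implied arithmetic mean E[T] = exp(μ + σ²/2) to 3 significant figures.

E[T] ≈ 65.6 ng/mL

If T ~ Lognormal(μ,σ) then ln T ~ Normal(μ,σ), so the p-quantile of ln T is μ + z_p·σ.
ln(15.7) = 2.754 and ln(49.8) = 3.908; z_{0.06} = -1.555, z_{0.5} = 0.
σ = (3.908 − 2.754)/(0 − (-1.555)) = 0.742.
μ = 2.754 − (-1.555)·0.742 = 3.908.
E[T] = exp(μ + σ²/2) = exp(3.908 + 0.2756) = 65.6 ng/mL.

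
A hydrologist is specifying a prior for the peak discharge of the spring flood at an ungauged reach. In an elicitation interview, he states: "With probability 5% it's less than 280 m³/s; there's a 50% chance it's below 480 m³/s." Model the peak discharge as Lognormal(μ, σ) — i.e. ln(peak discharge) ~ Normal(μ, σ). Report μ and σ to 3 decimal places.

μ ≈ 6.174, σ ≈ 0.328

If T ~ Lognormal(μ,σ) then ln T ~ Normal(μ,σ), so the p-quantile of ln T is μ + z_p·σ.
ln(280) = 5.635 and ln(480) = 6.174; z_{0.05} = -1.645, z_{0.5} = 0.
σ = (6.174 − 5.635)/(0 − (-1.645)) = 0.328.
μ = 5.635 − (-1.645)·0.328 = 6.174.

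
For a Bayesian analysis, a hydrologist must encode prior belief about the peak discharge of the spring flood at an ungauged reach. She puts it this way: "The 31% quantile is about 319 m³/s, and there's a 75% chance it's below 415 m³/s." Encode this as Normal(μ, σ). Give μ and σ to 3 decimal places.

The p-quantile of Normal(μ,σ) is μ + z_p·σ, with z_{0.31} = -0.4959 and z_{0.75} = 0.6745.
Eliminate σ: μ = (z₂·x₁ − z₁·x₂)/(z₂ − z₁) = (0.6745·319 − (-0.4959)·415)/1.17 = 359.673.
Then σ = (x₂ − x₁)/(z₂ − z₁) = (415 − 319)/1.17 = 82.027.

μ = 359.673, σ = 82.027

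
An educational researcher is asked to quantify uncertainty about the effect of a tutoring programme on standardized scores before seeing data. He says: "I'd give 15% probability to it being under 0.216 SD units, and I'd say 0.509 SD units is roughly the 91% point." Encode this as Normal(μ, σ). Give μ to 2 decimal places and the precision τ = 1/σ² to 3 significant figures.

μ = 0.34, τ = 65.8

The p-quantile of Normal(μ,σ) is μ + z_p·σ, with z_{0.15} = -1.036 and z_{0.91} = 1.341.
Eliminate σ: μ = (z₂·x₁ − z₁·x₂)/(z₂ − z₁) = (1.341·0.216 − (-1.036)·0.509)/2.377 = 0.34.
Then σ = (x₂ − x₁)/(z₂ − z₁) = (0.509 − 0.216)/2.377 = 0.12.
Precision τ = 1/σ² = 1/0.1233² = 65.8.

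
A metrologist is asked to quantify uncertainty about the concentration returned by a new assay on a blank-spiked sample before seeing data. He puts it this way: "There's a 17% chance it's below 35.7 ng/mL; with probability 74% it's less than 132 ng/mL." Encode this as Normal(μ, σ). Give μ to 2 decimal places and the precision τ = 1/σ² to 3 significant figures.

The p-quantile of Normal(μ,σ) is μ + z_p·σ, with z_{0.17} = -0.9542 and z_{0.74} = 0.6433.
Eliminate σ: μ = (z₂·x₁ − z₁·x₂)/(z₂ − z₁) = (0.6433·35.7 − (-0.9542)·132)/1.598 = 93.22.
Then σ = (x₂ − x₁)/(z₂ − z₁) = (132 − 35.7)/1.598 = 60.28.
Precision τ = 1/σ² = 1/60.28² = 0.000275.

μ = 93.22, τ = 0.000275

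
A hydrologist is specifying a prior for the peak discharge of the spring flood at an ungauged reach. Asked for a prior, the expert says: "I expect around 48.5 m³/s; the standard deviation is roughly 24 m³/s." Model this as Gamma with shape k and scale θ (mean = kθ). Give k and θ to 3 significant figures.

k ≈ 4.08, θ ≈ 11.9

For Gamma(k, scale θ): mean = kθ, variance = kθ², so CV = 1/√k.
CV = SD/mean = 24/48.5 = 0.4948, hence k = 1/CV² = 4.08.
Then θ = mean/k = 48.5/4.08 = 11.9.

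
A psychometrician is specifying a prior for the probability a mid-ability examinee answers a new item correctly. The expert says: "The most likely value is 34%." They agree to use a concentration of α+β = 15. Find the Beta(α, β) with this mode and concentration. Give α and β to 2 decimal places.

α = 5.42, β = 9.58

For α,β > 1 the Beta mode is (α−1)/(α+β−2). With α+β = 15, the mode is (α−1)/13.
Set (α−1)/13 = 0.34 → α = 1 + 0.34·13 = 5.42.
β = 15 − α = 9.58.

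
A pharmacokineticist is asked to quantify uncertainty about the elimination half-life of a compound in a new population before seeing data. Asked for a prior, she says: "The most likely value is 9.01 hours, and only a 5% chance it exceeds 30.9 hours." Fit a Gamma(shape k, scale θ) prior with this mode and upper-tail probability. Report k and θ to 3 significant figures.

Gamma(k,θ) with k>1 has mode (k−1)θ, so θ = 9.01/(k−1).
Need P(X < 30.9) = 0.95 with θ tied to k this way. Start at k = 2, θ = 9.01: P(X<30.9) ≈ 0.856.
Too low — raise k to concentrate. Iterating converges to k ≈ 2.71.
Then θ = 9.01/(2.71−1) ≈ 5.28.

k ≈ 2.71, θ ≈ 5.28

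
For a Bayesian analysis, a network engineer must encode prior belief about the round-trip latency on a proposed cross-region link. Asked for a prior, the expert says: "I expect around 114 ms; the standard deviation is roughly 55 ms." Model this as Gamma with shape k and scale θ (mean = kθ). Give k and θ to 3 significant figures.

k ≈ 4.3, θ ≈ 26.5

For Gamma(k, scale θ): mean = kθ, variance = kθ², so CV = 1/√k.
CV = SD/mean = 55/114 = 0.4825, hence k = 1/CV² = 4.3.
Then θ = mean/k = 114/4.3 = 26.5.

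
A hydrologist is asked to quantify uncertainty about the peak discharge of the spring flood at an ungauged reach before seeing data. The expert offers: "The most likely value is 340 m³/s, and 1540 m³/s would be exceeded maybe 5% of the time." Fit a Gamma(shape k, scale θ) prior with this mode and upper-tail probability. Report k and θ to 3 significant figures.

k ≈ 2.07, θ ≈ 317

Gamma(k,θ) with k>1 has mode (k−1)θ, so θ = 340/(k−1).
Need P(X < 1540) = 0.95 with θ tied to k this way. Start at k = 2, θ = 340: P(X<1540) ≈ 0.940.
Too low — raise k to concentrate. Iterating converges to k ≈ 2.07.
Then θ = 340/(2.07−1) ≈ 317.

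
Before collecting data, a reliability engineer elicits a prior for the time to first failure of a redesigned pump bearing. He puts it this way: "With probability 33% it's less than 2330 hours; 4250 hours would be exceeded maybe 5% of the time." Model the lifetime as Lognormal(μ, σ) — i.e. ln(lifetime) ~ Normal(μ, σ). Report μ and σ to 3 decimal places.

μ ≈ 7.880, σ ≈ 0.288

If T ~ Lognormal(μ,σ) then ln T ~ Normal(μ,σ), so the p-quantile of ln T is μ + z_p·σ.
ln(2330) = 7.754 and ln(4250) = 8.355; z_{0.33} = -0.4399, z_{0.95} = 1.645.
σ = (8.355 − 7.754)/(1.645 − (-0.4399)) = 0.288.
μ = 7.754 − (-0.4399)·0.288 = 7.880.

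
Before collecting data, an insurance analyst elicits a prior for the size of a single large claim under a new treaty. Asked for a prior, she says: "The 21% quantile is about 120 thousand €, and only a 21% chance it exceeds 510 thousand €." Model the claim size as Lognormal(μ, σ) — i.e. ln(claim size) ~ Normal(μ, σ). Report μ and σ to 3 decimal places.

If T ~ Lognormal(μ,σ) then ln T ~ Normal(μ,σ), so the p-quantile of ln T is μ + z_p·σ.
ln(120) = 4.787 and ln(510) = 6.234; z_{0.21} = -0.8064, z_{0.79} = 0.8064.
σ = (6.234 − 4.787)/(0.8064 − (-0.8064)) = 0.897.
μ = 4.787 − (-0.8064)·0.897 = 5.511.

μ ≈ 5.511, σ ≈ 0.897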